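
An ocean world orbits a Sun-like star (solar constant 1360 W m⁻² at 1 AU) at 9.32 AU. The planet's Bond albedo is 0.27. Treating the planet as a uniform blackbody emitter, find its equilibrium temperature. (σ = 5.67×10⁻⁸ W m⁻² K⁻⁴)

T_eq ≈ 84.3 K

Flux at 9.32 AU: S = 1360/9.32² = 15.7 W m⁻².
Energy balance: absorbed = emitted ⇒ πR²·S(1−A) = 4πR²·σT_eq⁴, so T_eq⁴ = S(1−A)/(4σ).
T_eq = [15.7 × 0.73 / (4 × 5.67×10⁻⁸)]^(1/4) = (5.04×10⁷)^(1/4) = 84.3 K.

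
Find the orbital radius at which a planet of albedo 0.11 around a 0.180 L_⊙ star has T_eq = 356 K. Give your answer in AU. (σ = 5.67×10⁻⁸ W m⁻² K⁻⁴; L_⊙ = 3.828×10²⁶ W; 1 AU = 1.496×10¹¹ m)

d ≈ 0.245 AU

L = 0.180 × 3.828×10²⁶ = 6.89×10²⁵ W.
From T_eq⁴ = L(1−A)/(16πσd²): d = √[L(1−A)/(16πσT_eq⁴)].
d = √[6.89×10²⁵ × 0.89 / (16π × 5.67×10⁻⁸ × (356)⁴)] = 3.66×10¹⁰ m = 0.245 AU.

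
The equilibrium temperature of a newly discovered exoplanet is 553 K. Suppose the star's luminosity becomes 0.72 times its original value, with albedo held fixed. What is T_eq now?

T_eq ∝ L^(1/4) · d^(−1/2).
T′ = 553 × 0.72^(1/4) = 509 K.

T_eq ≈ 509 K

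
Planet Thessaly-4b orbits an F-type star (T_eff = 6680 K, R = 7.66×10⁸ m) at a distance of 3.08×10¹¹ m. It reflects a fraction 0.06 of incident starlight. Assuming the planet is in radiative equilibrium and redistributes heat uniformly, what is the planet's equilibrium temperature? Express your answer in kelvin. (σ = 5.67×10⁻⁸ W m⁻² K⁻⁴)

T_eq ≈ 232 K

L = 4πR_⋆²σT_⋆⁴ = 4π(7.66×10⁸)² × 5.67×10⁻⁸ × (6680)⁴ = 8.32×10²⁶ W.
S = L/(4πd²) = 698 W m⁻².
Energy balance: absorbed = emitted ⇒ πR²·S(1−A) = 4πR²·σT_eq⁴, so T_eq⁴ = S(1−A)/(4σ).
T_eq = [698 × 0.94 / (4 × 5.67×10⁻⁸)]^(1/4) = (2.89×10⁹)^(1/4) = 232 K.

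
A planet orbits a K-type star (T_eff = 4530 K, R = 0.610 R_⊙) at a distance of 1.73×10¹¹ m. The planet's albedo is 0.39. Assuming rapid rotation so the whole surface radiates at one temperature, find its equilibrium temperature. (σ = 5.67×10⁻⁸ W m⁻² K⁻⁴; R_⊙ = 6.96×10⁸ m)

T_eq ≈ 140 K

R_⋆ = 0.610 × 6.96×10⁸ = 4.25×10⁸ m.
L = 4πR_⋆²σT_⋆⁴ = 4π(4.25×10⁸)² × 5.67×10⁻⁸ × (4530)⁴ = 5.41×10²⁵ W.
S = L/(4πd²) = 144 W m⁻².
Energy balance: absorbed = emitted ⇒ πR²·S(1−A) = 4πR²·σT_eq⁴, so T_eq⁴ = S(1−A)/(4σ).
T_eq = [144 × 0.61 / (4 × 5.67×10⁻⁸)]^(1/4) = (3.87×10⁸)^(1/4) = 140 K.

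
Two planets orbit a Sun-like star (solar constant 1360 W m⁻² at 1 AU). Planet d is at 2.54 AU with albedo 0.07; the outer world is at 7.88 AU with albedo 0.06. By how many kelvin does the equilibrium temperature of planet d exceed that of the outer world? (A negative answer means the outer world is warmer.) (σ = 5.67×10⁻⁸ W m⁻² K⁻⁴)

ΔT ≈ 73.9 K

T_eq = [S₀(1−A)/(4σd²)]^(1/4), so T ∝ (1−A)^(1/4) / √d.
T₁ = [1360×0.93/(4×5.67×10⁻⁸×2.54²)]^(1/4) = 171.47 K.
T₂ = [1360×0.94/(4×5.67×10⁻⁸×7.88²)]^(1/4) = 97.61 K.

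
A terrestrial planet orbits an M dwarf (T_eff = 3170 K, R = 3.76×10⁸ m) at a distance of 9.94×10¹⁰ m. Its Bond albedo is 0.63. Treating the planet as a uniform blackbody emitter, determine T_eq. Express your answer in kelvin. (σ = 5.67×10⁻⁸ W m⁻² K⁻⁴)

T_eq ≈ 108 K

L = 4πR_⋆²σT_⋆⁴ = 4π(3.76×10⁸)² × 5.67×10⁻⁸ × (3170)⁴ = 1.02×10²⁵ W.
S = L/(4πd²) = 81.9 W m⁻².
Energy balance: absorbed = emitted ⇒ πR²·S(1−A) = 4πR²·σT_eq⁴, so T_eq⁴ = S(1−A)/(4σ).
T_eq = [81.9 × 0.37 / (4 × 5.67×10⁻⁸)]^(1/4) = (1.34×10⁸)^(1/4) = 108 K.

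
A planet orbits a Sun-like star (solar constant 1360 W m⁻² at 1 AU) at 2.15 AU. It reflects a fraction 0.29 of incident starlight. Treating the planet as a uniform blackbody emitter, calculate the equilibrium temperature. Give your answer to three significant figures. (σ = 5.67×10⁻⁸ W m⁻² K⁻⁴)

Flux at 2.15 AU: S = 1360/2.15² = 294 W m⁻².
Energy balance: absorbed = emitted ⇒ πR²·S(1−A) = 4πR²·σT_eq⁴, so T_eq⁴ = S(1−A)/(4σ).
T_eq = [294 × 0.71 / (4 × 5.67×10⁻⁸)]^(1/4) = (9.21×10⁸)^(1/4) = 174 K.

T_eq ≈ 174 K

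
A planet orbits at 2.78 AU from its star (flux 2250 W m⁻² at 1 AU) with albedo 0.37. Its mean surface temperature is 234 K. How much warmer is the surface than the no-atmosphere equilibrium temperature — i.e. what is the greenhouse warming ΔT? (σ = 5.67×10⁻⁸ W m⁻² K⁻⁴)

ΔT ≈ 65.4 K

S = 2250/2.78² = 291.1 W m⁻².
T_eq = [S(1−A)/(4σ)]^(1/4) = [291.1×0.63/(4×5.67×10⁻⁸)]^(1/4) = 168.6 K.
ΔT = T_surf − T_eq = 234 − 168.6.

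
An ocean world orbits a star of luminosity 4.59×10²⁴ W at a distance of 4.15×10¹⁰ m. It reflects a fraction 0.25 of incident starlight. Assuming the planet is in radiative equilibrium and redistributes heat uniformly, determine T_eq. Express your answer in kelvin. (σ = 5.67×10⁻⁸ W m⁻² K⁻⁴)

T_eq ≈ 163 K

Flux: S = L/(4πd²) = 4.59×10²⁴/(4π×(4.15×10¹⁰)²) = 212 W m⁻².
Energy balance: absorbed = emitted ⇒ πR²·S(1−A) = 4πR²·σT_eq⁴, so T_eq⁴ = S(1−A)/(4σ).
T_eq = [212 × 0.75 / (4 × 5.67×10⁻⁸)]^(1/4) = (7.01×10⁸)^(1/4) = 163 K.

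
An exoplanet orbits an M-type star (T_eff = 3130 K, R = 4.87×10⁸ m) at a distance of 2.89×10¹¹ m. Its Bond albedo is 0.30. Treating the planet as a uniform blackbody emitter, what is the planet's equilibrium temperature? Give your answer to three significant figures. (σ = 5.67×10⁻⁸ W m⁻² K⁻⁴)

T_eq ≈ 83.1 K

L = 4πR_⋆²σT_⋆⁴ = 4π(4.87×10⁸)² × 5.67×10⁻⁸ × (3130)⁴ = 1.62×10²⁵ W.
S = L/(4πd²) = 15.5 W m⁻².
Energy balance: absorbed = emitted ⇒ πR²·S(1−A) = 4πR²·σT_eq⁴, so T_eq⁴ = S(1−A)/(4σ).
T_eq = [15.5 × 0.70 / (4 × 5.67×10⁻⁸)]^(1/4) = (4.77×10⁷)^(1/4) = 83.1 K.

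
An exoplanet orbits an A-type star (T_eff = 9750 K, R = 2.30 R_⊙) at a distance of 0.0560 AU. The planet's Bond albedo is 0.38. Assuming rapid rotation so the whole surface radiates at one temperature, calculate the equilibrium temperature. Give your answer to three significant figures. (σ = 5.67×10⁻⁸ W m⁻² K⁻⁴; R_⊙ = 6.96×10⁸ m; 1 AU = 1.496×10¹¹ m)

T_eq ≈ 2670 K

R_⋆ = 2.30 × 6.96×10⁸ = 1.60×10⁹ m.
d = 0.0560 AU = 8.38×10⁹ m.
L = 4πR_⋆²σT_⋆⁴ = 4π(1.60×10⁹)² × 5.67×10⁻⁸ × (9750)⁴ = 1.65×10²⁸ W.
S = L/(4πd²) = 1.87×10⁷ W m⁻².
Energy balance: absorbed = emitted ⇒ πR²·S(1−A) = 4πR²·σT_eq⁴, so T_eq⁴ = S(1−A)/(4σ).
T_eq = [1.87×10⁷ × 0.62 / (4 × 5.67×10⁻⁸)]^(1/4) = (5.11×10¹³)^(1/4) = 2670 K.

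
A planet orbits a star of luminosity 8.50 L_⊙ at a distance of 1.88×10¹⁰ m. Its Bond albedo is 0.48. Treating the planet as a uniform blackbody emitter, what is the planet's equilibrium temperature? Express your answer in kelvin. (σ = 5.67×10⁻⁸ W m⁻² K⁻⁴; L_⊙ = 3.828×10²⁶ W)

L = 8.50 × 3.828×10²⁶ = 3.25×10²⁷ W.
Flux: S = L/(4πd²) = 3.25×10²⁷/(4π×(1.88×10¹⁰)²) = 7.33×10⁵ W m⁻².
Energy balance: absorbed = emitted ⇒ πR²·S(1−A) = 4πR²·σT_eq⁴, so T_eq⁴ = S(1−A)/(4σ).
T_eq = [7.33×10⁵ × 0.52 / (4 × 5.67×10⁻⁸)]^(1/4) = (1.68×10¹²)^(1/4) = 1140 K.

T_eq ≈ 1140 K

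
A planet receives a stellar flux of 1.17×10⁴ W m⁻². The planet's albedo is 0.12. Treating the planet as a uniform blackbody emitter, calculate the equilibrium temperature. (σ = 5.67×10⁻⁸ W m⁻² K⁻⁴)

Energy balance: absorbed = emitted ⇒ πR²·S(1−A) = 4πR²·σT_eq⁴, so T_eq⁴ = S(1−A)/(4σ).
T_eq = [1.17×10⁴ × 0.88 / (4 × 5.67×10⁻⁸)]^(1/4) = (4.54×10¹⁰)^(1/4) = 462 K.

T_eq ≈ 462 K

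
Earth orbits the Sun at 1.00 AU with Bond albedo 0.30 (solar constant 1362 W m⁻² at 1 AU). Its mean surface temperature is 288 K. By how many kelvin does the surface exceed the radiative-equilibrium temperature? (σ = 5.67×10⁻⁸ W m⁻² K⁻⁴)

S = 1362/1.00² = 1362 W m⁻².
T_eq = [S(1−A)/(4σ)]^(1/4) = [1362×0.70/(4×5.67×10⁻⁸)]^(1/4) = 254.6 K.
ΔT = T_surf − T_eq = 288 − 254.6.

ΔT ≈ 33.4 K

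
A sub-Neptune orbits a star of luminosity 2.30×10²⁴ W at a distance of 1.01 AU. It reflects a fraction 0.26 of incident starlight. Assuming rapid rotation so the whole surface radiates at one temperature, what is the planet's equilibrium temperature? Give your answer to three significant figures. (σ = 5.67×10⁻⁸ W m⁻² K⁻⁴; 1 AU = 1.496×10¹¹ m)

d = 1.01 AU = 1.51×10¹¹ m.
Flux: S = L/(4πd²) = 2.30×10²⁴/(4π×(1.51×10¹¹)²) = 8.02 W m⁻².
Energy balance: absorbed = emitted ⇒ πR²·S(1−A) = 4πR²·σT_eq⁴, so T_eq⁴ = S(1−A)/(4σ).
T_eq = [8.02 × 0.74 / (4 × 5.67×10⁻⁸)]^(1/4) = (2.62×10⁷)^(1/4) = 71.5 K.

T_eq ≈ 71.5 K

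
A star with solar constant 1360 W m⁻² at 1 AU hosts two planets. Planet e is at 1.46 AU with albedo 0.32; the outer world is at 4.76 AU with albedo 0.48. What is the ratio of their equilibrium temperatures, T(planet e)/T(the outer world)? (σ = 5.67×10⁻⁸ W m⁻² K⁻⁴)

T₁/T₂ ≈ 1.931

T_eq = [S₀(1−A)/(4σd²)]^(1/4), so T ∝ (1−A)^(1/4) / √d.
T₁ = [1360×0.68/(4×5.67×10⁻⁸×1.46²)]^(1/4) = 209.13 K.
T₂ = [1360×0.52/(4×5.67×10⁻⁸×4.76²)]^(1/4) = 108.31 K.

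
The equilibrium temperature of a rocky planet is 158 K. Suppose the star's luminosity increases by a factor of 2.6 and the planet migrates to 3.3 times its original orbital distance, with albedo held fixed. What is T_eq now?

T_eq ≈ 110 K

T_eq ∝ L^(1/4) · d^(−1/2).
T′ = 158 × 2.6^(1/4) / 3.3^(1/2) = 110 K.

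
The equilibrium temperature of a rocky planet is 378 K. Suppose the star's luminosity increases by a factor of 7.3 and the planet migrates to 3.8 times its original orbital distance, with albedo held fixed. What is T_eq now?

T_eq ≈ 319 K

T_eq ∝ L^(1/4) · d^(−1/2).
T′ = 378 × 7.3^(1/4) / 3.8^(1/2) = 319 K.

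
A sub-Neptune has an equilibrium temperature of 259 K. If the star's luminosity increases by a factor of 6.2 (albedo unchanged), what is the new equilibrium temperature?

T_eq ≈ 409 K

T_eq ∝ L^(1/4) · d^(−1/2).
T′ = 259 × 6.2^(1/4) = 409 K.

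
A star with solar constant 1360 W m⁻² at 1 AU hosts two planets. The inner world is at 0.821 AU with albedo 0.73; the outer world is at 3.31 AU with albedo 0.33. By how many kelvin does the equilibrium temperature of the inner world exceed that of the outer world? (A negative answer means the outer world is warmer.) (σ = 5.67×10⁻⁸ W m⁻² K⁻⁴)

ΔT ≈ 83.0 K

T_eq = [S₀(1−A)/(4σd²)]^(1/4), so T ∝ (1−A)^(1/4) / √d.
T₁ = [1360×0.27/(4×5.67×10⁻⁸×0.821²)]^(1/4) = 221.38 K.
T₂ = [1360×0.67/(4×5.67×10⁻⁸×3.31²)]^(1/4) = 138.38 K.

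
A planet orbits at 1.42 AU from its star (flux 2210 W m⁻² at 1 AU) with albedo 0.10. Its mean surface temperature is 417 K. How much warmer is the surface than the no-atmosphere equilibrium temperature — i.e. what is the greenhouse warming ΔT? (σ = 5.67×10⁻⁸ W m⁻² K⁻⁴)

S = 2210/1.42² = 1096 W m⁻².
T_eq = [S(1−A)/(4σ)]^(1/4) = [1096×0.90/(4×5.67×10⁻⁸)]^(1/4) = 256.8 K.
ΔT = T_surf − T_eq = 417 − 256.8.

ΔT ≈ 160.2 K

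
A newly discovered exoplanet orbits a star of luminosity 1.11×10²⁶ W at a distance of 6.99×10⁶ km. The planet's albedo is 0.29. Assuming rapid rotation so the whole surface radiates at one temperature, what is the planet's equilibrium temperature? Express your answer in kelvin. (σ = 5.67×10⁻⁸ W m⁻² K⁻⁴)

T_eq ≈ 867 K

d = 6.99×10⁶ km = 6.99×10⁹ m.
Flux: S = L/(4πd²) = 1.11×10²⁶/(4π×(6.99×10⁹)²) = 1.81×10⁵ W m⁻².
Energy balance: absorbed = emitted ⇒ πR²·S(1−A) = 4πR²·σT_eq⁴, so T_eq⁴ = S(1−A)/(4σ).
T_eq = [1.81×10⁵ × 0.71 / (4 × 5.67×10⁻⁸)]^(1/4) = (5.66×10¹¹)^(1/4) = 867 K.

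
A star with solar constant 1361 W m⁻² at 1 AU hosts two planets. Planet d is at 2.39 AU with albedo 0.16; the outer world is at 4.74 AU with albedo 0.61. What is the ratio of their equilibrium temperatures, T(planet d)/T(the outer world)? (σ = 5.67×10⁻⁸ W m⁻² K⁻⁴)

T₁/T₂ ≈ 1.706

T_eq = [S₀(1−A)/(4σd²)]^(1/4), so T ∝ (1−A)^(1/4) / √d.
T₁ = [1361×0.84/(4×5.67×10⁻⁸×2.39²)]^(1/4) = 172.36 K.
T₂ = [1361×0.39/(4×5.67×10⁻⁸×4.74²)]^(1/4) = 101.03 K.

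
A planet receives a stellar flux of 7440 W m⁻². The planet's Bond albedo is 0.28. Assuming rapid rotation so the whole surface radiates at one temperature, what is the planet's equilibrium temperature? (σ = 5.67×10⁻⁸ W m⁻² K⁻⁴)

T_eq ≈ 392 K

Energy balance: absorbed = emitted ⇒ πR²·S(1−A) = 4πR²·σT_eq⁴, so T_eq⁴ = S(1−A)/(4σ).
T_eq = [7440 × 0.72 / (4 × 5.67×10⁻⁸)]^(1/4) = (2.36×10¹⁰)^(1/4) = 392 K.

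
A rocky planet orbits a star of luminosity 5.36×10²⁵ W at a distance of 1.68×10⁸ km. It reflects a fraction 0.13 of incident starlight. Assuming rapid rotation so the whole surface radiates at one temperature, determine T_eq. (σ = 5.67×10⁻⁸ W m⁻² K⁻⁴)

T_eq ≈ 155 K

d = 1.68×10⁸ km = 1.68×10¹¹ m.
Flux: S = L/(4πd²) = 5.36×10²⁵/(4π×(1.68×10¹¹)²) = 151 W m⁻².
Energy balance: absorbed = emitted ⇒ πR²·S(1−A) = 4πR²·σT_eq⁴, so T_eq⁴ = S(1−A)/(4σ).
T_eq = [151 × 0.87 / (4 × 5.67×10⁻⁸)]^(1/4) = (5.80×10⁸)^(1/4) = 155 K.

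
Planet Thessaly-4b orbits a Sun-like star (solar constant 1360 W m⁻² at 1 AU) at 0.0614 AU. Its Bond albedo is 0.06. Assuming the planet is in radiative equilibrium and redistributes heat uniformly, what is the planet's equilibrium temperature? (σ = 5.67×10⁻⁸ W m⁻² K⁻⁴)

Flux at 0.0614 AU: S = 1360/0.0614² = 3.61×10⁵ W m⁻².
Energy balance: absorbed = emitted ⇒ πR²·S(1−A) = 4πR²·σT_eq⁴, so T_eq⁴ = S(1−A)/(4σ).
T_eq = [3.61×10⁵ × 0.94 / (4 × 5.67×10⁻⁸)]^(1/4) = (1.50×10¹²)^(1/4) = 1110 K.

T_eq ≈ 1110 K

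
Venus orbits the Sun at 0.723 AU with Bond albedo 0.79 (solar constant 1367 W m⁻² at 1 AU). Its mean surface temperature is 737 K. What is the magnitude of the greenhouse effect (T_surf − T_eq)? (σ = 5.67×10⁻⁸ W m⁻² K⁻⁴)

ΔT ≈ 515.2 K

S = 1367/0.723² = 2615 W m⁻².
T_eq = [S(1−A)/(4σ)]^(1/4) = [2615×0.21/(4×5.67×10⁻⁸)]^(1/4) = 221.8 K.
ΔT = T_surf − T_eq = 737 − 221.8.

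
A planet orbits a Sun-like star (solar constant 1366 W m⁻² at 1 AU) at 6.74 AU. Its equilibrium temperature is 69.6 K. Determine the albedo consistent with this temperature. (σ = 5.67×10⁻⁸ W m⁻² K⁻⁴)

A ≈ 0.82

Flux at 6.74 AU: S = 1366/6.74² = 30.1 W m⁻².
From T_eq⁴ = S(1−A)/(4σ): 1−A = 4σT_eq⁴/S.
1−A = 4 × 5.67×10⁻⁸ × (69.6)⁴ / 30.1 = 0.177.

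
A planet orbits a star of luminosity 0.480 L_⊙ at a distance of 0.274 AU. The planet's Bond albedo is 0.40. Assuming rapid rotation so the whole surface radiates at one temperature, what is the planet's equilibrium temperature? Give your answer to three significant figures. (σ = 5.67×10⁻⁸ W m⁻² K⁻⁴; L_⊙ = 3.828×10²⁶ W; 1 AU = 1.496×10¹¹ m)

d = 0.274 AU = 4.10×10¹⁰ m.
L = 0.480 × 3.828×10²⁶ = 1.84×10²⁶ W.
Flux: S = L/(4πd²) = 1.84×10²⁶/(4π×(4.10×10¹⁰)²) = 8700 W m⁻².
Energy balance: absorbed = emitted ⇒ πR²·S(1−A) = 4πR²·σT_eq⁴, so T_eq⁴ = S(1−A)/(4σ).
T_eq = [8700 × 0.60 / (4 × 5.67×10⁻⁸)]^(1/4) = (2.30×10¹⁰)^(1/4) = 390 K.

T_eq ≈ 390 K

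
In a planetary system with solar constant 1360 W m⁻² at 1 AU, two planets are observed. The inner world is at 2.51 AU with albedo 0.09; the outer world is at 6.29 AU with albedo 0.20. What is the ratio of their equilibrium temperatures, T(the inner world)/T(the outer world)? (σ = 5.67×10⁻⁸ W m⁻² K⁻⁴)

T₁/T₂ ≈ 1.635

T_eq = [S₀(1−A)/(4σd²)]^(1/4), so T ∝ (1−A)^(1/4) / √d.
T₁ = [1360×0.91/(4×5.67×10⁻⁸×2.51²)]^(1/4) = 171.55 K.
T₂ = [1360×0.80/(4×5.67×10⁻⁸×6.29²)]^(1/4) = 104.94 K.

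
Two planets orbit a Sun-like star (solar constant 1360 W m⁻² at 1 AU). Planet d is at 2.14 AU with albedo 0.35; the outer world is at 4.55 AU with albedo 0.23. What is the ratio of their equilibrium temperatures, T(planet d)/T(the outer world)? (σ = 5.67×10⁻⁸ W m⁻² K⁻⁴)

T_eq = [S₀(1−A)/(4σd²)]^(1/4), so T ∝ (1−A)^(1/4) / √d.
T₁ = [1360×0.65/(4×5.67×10⁻⁸×2.14²)]^(1/4) = 170.80 K.
T₂ = [1360×0.77/(4×5.67×10⁻⁸×4.55²)]^(1/4) = 122.21 K.

T₁/T₂ ≈ 1.398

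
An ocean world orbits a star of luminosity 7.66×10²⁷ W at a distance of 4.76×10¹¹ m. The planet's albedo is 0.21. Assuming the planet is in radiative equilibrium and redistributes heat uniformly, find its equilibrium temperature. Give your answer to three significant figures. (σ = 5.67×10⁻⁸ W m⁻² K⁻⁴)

T_eq ≈ 311 K

Flux: S = L/(4πd²) = 7.66×10²⁷/(4π×(4.76×10¹¹)²) = 2690 W m⁻².
Energy balance: absorbed = emitted ⇒ πR²·S(1−A) = 4πR²·σT_eq⁴, so T_eq⁴ = S(1−A)/(4σ).
T_eq = [2690 × 0.79 / (4 × 5.67×10⁻⁸)]^(1/4) = (9.37×10⁹)^(1/4) = 311 K.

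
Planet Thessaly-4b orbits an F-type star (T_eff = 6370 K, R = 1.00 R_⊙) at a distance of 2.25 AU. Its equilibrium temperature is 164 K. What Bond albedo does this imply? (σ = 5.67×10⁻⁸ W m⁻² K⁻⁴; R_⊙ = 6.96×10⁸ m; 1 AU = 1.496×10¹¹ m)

A ≈ 0.59

R_⋆ = 1.00 × 6.96×10⁸ = 6.96×10⁸ m.
d = 2.25 AU = 3.37×10¹¹ m.
L = 4πR_⋆²σT_⋆⁴ = 4π(6.96×10⁸)² × 5.67×10⁻⁸ × (6370)⁴ = 5.68×10²⁶ W.
S = L/(4πd²) = 399 W m⁻².
From T_eq⁴ = S(1−A)/(4σ): 1−A = 4σT_eq⁴/S.
1−A = 4 × 5.67×10⁻⁸ × (164)⁴ / 399 = 0.411.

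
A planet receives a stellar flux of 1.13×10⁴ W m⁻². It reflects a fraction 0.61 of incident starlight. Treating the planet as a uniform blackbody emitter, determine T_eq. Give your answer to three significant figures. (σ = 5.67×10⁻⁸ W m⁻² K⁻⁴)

Energy balance: absorbed = emitted ⇒ πR²·S(1−A) = 4πR²·σT_eq⁴, so T_eq⁴ = S(1−A)/(4σ).
T_eq = [1.13×10⁴ × 0.39 / (4 × 5.67×10⁻⁸)]^(1/4) = (1.94×10¹⁰)^(1/4) = 373 K.

T_eq ≈ 373 K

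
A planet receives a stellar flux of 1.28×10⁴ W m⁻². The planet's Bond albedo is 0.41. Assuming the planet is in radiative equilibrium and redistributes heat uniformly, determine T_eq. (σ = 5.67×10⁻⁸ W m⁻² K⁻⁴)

Energy balance: absorbed = emitted ⇒ πR²·S(1−A) = 4πR²·σT_eq⁴, so T_eq⁴ = S(1−A)/(4σ).
T_eq = [1.28×10⁴ × 0.59 / (4 × 5.67×10⁻⁸)]^(1/4) = (3.33×10¹⁰)^(1/4) = 427 K.

T_eq ≈ 427 K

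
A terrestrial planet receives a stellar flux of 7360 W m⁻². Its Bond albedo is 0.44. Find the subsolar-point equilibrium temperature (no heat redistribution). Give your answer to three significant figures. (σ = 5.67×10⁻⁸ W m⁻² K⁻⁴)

T_ss ≈ 519 K

At the subsolar point the surface absorbs S(1−A) and emits σT⁴ per unit area — no factor of 4, since only the local patch is in balance.
T = [7360 × 0.56 / 5.67×10⁻⁸]^(1/4) = (7.27×10¹⁰)^(1/4) = 519 K.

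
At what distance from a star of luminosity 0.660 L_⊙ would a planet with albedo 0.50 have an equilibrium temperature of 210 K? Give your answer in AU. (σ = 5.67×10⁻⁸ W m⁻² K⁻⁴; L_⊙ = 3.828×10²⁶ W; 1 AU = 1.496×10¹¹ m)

d ≈ 1.01 AU

L = 0.660 × 3.828×10²⁶ = 2.53×10²⁶ W.
From T_eq⁴ = L(1−A)/(16πσd²): d = √[L(1−A)/(16πσT_eq⁴)].
d = √[2.53×10²⁶ × 0.50 / (16π × 5.67×10⁻⁸ × (210)⁴)] = 1.51×10¹¹ m = 1.01 AU.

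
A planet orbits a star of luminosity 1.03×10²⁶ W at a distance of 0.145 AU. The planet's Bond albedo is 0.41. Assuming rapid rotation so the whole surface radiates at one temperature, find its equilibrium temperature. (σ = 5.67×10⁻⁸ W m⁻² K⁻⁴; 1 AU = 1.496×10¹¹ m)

d = 0.145 AU = 2.17×10¹⁰ m.
Flux: S = L/(4πd²) = 1.03×10²⁶/(4π×(2.17×10¹⁰)²) = 1.74×10⁴ W m⁻².
Energy balance: absorbed = emitted ⇒ πR²·S(1−A) = 4πR²·σT_eq⁴, so T_eq⁴ = S(1−A)/(4σ).
T_eq = [1.74×10⁴ × 0.59 / (4 × 5.67×10⁻⁸)]^(1/4) = (4.53×10¹⁰)^(1/4) = 461 K.

T_eq ≈ 461 K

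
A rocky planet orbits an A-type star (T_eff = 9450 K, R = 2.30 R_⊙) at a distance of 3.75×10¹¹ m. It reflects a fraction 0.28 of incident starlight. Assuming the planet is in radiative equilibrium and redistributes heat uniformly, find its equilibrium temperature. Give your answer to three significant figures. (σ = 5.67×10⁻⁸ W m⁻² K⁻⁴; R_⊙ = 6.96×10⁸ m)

R_⋆ = 2.30 × 6.96×10⁸ = 1.60×10⁹ m.
L = 4πR_⋆²σT_⋆⁴ = 4π(1.60×10⁹)² × 5.67×10⁻⁸ × (9450)⁴ = 1.46×10²⁸ W.
S = L/(4πd²) = 8240 W m⁻².
Energy balance: absorbed = emitted ⇒ πR²·S(1−A) = 4πR²·σT_eq⁴, so T_eq⁴ = S(1−A)/(4σ).
T_eq = [8240 × 0.72 / (4 × 5.67×10⁻⁸)]^(1/4) = (2.62×10¹⁰)^(1/4) = 402 K.

T_eq ≈ 402 K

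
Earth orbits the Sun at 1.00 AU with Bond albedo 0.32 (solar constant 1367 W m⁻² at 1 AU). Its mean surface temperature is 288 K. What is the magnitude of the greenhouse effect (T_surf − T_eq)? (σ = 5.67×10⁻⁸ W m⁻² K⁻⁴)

S = 1367/1.00² = 1367 W m⁻².
T_eq = [S(1−A)/(4σ)]^(1/4) = [1367×0.68/(4×5.67×10⁻⁸)]^(1/4) = 253.0 K.
ΔT = T_surf − T_eq = 288 − 253.0.

ΔT ≈ 35.0 K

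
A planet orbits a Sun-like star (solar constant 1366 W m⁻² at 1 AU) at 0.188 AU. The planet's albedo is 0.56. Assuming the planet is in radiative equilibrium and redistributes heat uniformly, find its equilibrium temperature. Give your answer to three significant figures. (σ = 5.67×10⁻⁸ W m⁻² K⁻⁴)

Flux at 0.188 AU: S = 1366/0.188² = 3.86×10⁴ W m⁻².
Energy balance: absorbed = emitted ⇒ πR²·S(1−A) = 4πR²·σT_eq⁴, so T_eq⁴ = S(1−A)/(4σ).
T_eq = [3.86×10⁴ × 0.44 / (4 × 5.67×10⁻⁸)]^(1/4) = (7.50×10¹⁰)^(1/4) = 523 K.

T_eq ≈ 523 K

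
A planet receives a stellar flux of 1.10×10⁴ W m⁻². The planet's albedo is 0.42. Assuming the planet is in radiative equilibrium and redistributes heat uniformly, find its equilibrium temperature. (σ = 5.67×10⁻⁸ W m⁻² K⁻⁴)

T_eq ≈ 410 K

Energy balance: absorbed = emitted ⇒ πR²·S(1−A) = 4πR²·σT_eq⁴, so T_eq⁴ = S(1−A)/(4σ).
T_eq = [1.10×10⁴ × 0.58 / (4 × 5.67×10⁻⁸)]^(1/4) = (2.81×10¹⁰)^(1/4) = 410 K.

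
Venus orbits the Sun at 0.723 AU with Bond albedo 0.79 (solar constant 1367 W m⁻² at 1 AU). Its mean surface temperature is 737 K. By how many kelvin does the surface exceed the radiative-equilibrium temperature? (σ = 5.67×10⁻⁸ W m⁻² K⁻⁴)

S = 1367/0.723² = 2615 W m⁻².
T_eq = [S(1−A)/(4σ)]^(1/4) = [2615×0.21/(4×5.67×10⁻⁸)]^(1/4) = 221.8 K.
ΔT = T_surf − T_eq = 737 − 221.8.

ΔT ≈ 515.2 K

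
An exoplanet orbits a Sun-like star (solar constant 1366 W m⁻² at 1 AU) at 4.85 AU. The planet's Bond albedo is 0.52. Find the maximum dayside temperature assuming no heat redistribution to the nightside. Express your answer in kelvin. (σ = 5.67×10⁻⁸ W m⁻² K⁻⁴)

T_ss ≈ 149 K

Flux at 4.85 AU: S = 1366/4.85² = 58.1 W m⁻².
With no redistribution each surface element balances locally: S(1−A) = σT⁴.
T = [58.1 × 0.48 / 5.67×10⁻⁸]^(1/4) = (4.92×10⁸)^(1/4) = 149 K.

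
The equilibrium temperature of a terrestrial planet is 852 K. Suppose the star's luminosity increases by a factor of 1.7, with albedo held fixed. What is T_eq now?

T_eq ∝ L^(1/4) · d^(−1/2).
T′ = 852 × 1.7^(1/4) = 973 K.

T_eq ≈ 973 K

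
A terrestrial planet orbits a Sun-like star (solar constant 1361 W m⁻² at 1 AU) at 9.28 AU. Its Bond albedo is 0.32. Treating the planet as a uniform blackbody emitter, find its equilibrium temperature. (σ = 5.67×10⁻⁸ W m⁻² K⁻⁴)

T_eq ≈ 83.0 K

Flux at 9.28 AU: S = 1361/9.28² = 15.8 W m⁻².
Energy balance: absorbed = emitted ⇒ πR²·S(1−A) = 4πR²·σT_eq⁴, so T_eq⁴ = S(1−A)/(4σ).
T_eq = [15.8 × 0.68 / (4 × 5.67×10⁻⁸)]^(1/4) = (4.74×10⁷)^(1/4) = 83.0 K.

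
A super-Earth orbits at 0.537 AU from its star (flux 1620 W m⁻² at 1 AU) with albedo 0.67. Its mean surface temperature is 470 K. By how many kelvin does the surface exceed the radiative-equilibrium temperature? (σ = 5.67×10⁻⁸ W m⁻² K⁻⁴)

S = 1620/0.537² = 5618 W m⁻².
T_eq = [S(1−A)/(4σ)]^(1/4) = [5618×0.33/(4×5.67×10⁻⁸)]^(1/4) = 300.7 K.
ΔT = T_surf − T_eq = 470 − 300.7.

ΔT ≈ 169.3 K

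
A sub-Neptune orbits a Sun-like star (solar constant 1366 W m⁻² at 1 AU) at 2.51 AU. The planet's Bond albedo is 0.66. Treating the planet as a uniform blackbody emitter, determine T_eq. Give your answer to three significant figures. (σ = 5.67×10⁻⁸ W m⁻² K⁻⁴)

T_eq ≈ 134 K

Flux at 2.51 AU: S = 1366/2.51² = 217 W m⁻².
Energy balance: absorbed = emitted ⇒ πR²·S(1−A) = 4πR²·σT_eq⁴, so T_eq⁴ = S(1−A)/(4σ).
T_eq = [217 × 0.34 / (4 × 5.67×10⁻⁸)]^(1/4) = (3.25×10⁸)^(1/4) = 134 K.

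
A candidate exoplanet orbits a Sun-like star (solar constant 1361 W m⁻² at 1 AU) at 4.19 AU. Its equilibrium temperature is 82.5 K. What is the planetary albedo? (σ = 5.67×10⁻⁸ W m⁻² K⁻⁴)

Flux at 4.19 AU: S = 1361/4.19² = 77.5 W m⁻².
From T_eq⁴ = S(1−A)/(4σ): 1−A = 4σT_eq⁴/S.
1−A = 4 × 5.67×10⁻⁸ × (82.5)⁴ / 77.5 = 0.136.

A ≈ 0.86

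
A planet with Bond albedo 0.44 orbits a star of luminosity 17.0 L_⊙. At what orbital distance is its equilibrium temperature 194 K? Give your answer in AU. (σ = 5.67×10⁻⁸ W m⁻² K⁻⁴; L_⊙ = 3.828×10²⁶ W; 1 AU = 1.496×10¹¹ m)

L = 17.0 × 3.828×10²⁶ = 6.51×10²⁷ W.
From T_eq⁴ = L(1−A)/(16πσd²): d = √[L(1−A)/(16πσT_eq⁴)].
d = √[6.51×10²⁷ × 0.56 / (16π × 5.67×10⁻⁸ × (194)⁴)] = 9.50×10¹¹ m = 6.35 AU.

d ≈ 6.35 AU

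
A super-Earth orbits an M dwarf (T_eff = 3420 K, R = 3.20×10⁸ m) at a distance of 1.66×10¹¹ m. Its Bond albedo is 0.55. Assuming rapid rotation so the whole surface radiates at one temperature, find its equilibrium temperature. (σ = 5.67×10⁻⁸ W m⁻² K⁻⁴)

T_eq ≈ 87.0 K

L = 4πR_⋆²σT_⋆⁴ = 4π(3.20×10⁸)² × 5.67×10⁻⁸ × (3420)⁴ = 9.98×10²⁴ W.
S = L/(4πd²) = 28.8 W m⁻².
Energy balance: absorbed = emitted ⇒ πR²·S(1−A) = 4πR²·σT_eq⁴, so T_eq⁴ = S(1−A)/(4σ).
T_eq = [28.8 × 0.45 / (4 × 5.67×10⁻⁸)]^(1/4) = (5.72×10⁷)^(1/4) = 87.0 K.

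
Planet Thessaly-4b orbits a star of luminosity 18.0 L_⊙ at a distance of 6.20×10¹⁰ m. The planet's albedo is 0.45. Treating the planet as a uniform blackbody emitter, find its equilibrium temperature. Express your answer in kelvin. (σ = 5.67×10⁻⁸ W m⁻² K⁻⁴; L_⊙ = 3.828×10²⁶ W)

T_eq ≈ 767 K

L = 18.0 × 3.828×10²⁶ = 6.89×10²⁷ W.
Flux: S = L/(4πd²) = 6.89×10²⁷/(4π×(6.20×10¹⁰)²) = 1.43×10⁵ W m⁻².
Energy balance: absorbed = emitted ⇒ πR²·S(1−A) = 4πR²·σT_eq⁴, so T_eq⁴ = S(1−A)/(4σ).
T_eq = [1.43×10⁵ × 0.55 / (4 × 5.67×10⁻⁸)]^(1/4) = (3.46×10¹¹)^(1/4) = 767 K.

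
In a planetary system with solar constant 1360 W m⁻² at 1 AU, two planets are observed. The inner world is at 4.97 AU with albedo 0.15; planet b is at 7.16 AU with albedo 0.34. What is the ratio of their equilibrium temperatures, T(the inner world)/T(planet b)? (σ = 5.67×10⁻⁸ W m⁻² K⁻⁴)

T_eq = [S₀(1−A)/(4σd²)]^(1/4), so T ∝ (1−A)^(1/4) / √d.
T₁ = [1360×0.85/(4×5.67×10⁻⁸×4.97²)]^(1/4) = 119.85 K.
T₂ = [1360×0.66/(4×5.67×10⁻⁸×7.16²)]^(1/4) = 93.74 K.

T₁/T₂ ≈ 1.279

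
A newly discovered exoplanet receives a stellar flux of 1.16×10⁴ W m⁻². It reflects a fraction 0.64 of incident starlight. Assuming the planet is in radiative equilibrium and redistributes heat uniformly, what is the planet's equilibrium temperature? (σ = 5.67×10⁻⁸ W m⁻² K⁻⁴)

T_eq ≈ 368 K

Energy balance: absorbed = emitted ⇒ πR²·S(1−A) = 4πR²·σT_eq⁴, so T_eq⁴ = S(1−A)/(4σ).
T_eq = [1.16×10⁴ × 0.36 / (4 × 5.67×10⁻⁸)]^(1/4) = (1.84×10¹⁰)^(1/4) = 368 K.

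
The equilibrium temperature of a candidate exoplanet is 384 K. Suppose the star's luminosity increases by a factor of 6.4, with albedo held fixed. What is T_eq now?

T_eq ≈ 611 K

T_eq ∝ L^(1/4) · d^(−1/2).
T′ = 384 × 6.4^(1/4) = 611 K.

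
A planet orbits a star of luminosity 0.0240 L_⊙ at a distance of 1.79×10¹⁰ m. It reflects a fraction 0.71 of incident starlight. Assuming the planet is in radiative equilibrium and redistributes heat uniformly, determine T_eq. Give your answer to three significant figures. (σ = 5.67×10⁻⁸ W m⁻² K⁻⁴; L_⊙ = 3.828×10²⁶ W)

T_eq ≈ 232 K

L = 0.0240 × 3.828×10²⁶ = 9.19×10²⁴ W.
Flux: S = L/(4πd²) = 9.19×10²⁴/(4π×(1.79×10¹⁰)²) = 2280 W m⁻².
Energy balance: absorbed = emitted ⇒ πR²·S(1−A) = 4πR²·σT_eq⁴, so T_eq⁴ = S(1−A)/(4σ).
T_eq = [2280 × 0.29 / (4 × 5.67×10⁻⁸)]^(1/4) = (2.92×10⁹)^(1/4) = 232 K.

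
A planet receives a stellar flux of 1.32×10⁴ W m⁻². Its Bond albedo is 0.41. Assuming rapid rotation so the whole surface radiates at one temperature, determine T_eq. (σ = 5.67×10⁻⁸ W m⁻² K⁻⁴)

Energy balance: absorbed = emitted ⇒ πR²·S(1−A) = 4πR²·σT_eq⁴, so T_eq⁴ = S(1−A)/(4σ).
T_eq = [1.32×10⁴ × 0.59 / (4 × 5.67×10⁻⁸)]^(1/4) = (3.43×10¹⁰)^(1/4) = 430 K.

T_eq ≈ 430 K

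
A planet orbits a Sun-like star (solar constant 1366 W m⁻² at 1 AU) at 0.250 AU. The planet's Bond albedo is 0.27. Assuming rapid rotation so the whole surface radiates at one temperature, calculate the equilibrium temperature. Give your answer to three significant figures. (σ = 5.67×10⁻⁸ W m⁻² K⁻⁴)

Flux at 0.250 AU: S = 1366/0.250² = 2.19×10⁴ W m⁻².
Energy balance: absorbed = emitted ⇒ πR²·S(1−A) = 4πR²·σT_eq⁴, so T_eq⁴ = S(1−A)/(4σ).
T_eq = [2.19×10⁴ × 0.73 / (4 × 5.67×10⁻⁸)]^(1/4) = (7.03×10¹⁰)^(1/4) = 515 K.

T_eq ≈ 515 K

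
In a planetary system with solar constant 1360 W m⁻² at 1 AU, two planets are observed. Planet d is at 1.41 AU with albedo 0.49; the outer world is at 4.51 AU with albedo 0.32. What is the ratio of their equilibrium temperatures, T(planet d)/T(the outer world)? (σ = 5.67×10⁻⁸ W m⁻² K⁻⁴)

T_eq = [S₀(1−A)/(4σd²)]^(1/4), so T ∝ (1−A)^(1/4) / √d.
T₁ = [1360×0.51/(4×5.67×10⁻⁸×1.41²)]^(1/4) = 198.04 K.
T₂ = [1360×0.68/(4×5.67×10⁻⁸×4.51²)]^(1/4) = 118.99 K.

T₁/T₂ ≈ 1.664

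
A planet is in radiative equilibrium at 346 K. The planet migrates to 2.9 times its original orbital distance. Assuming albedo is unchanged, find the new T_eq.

T_eq ∝ L^(1/4) · d^(−1/2).
T′ = 346 / 2.9^(1/2) = 203 K.

T_eq ≈ 203 K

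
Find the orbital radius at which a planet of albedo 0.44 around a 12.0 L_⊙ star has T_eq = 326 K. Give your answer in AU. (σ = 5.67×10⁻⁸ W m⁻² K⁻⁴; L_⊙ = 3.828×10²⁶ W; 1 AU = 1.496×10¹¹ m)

d ≈ 1.89 AU

L = 12.0 × 3.828×10²⁶ = 4.59×10²⁷ W.
From T_eq⁴ = L(1−A)/(16πσd²): d = √[L(1−A)/(16πσT_eq⁴)].
d = √[4.59×10²⁷ × 0.56 / (16π × 5.67×10⁻⁸ × (326)⁴)] = 2.83×10¹¹ m = 1.89 AU.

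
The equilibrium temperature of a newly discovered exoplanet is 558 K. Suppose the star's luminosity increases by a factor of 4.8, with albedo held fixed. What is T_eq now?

T_eq ∝ L^(1/4) · d^(−1/2).
T′ = 558 × 4.8^(1/4) = 826 K.

T_eq ≈ 826 K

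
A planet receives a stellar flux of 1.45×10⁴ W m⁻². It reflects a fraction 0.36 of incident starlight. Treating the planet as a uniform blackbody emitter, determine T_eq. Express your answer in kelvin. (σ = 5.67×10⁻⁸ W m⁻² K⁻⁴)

T_eq ≈ 450 K

Energy balance: absorbed = emitted ⇒ πR²·S(1−A) = 4πR²·σT_eq⁴, so T_eq⁴ = S(1−A)/(4σ).
T_eq = [1.45×10⁴ × 0.64 / (4 × 5.67×10⁻⁸)]^(1/4) = (4.09×10¹⁰)^(1/4) = 450 K.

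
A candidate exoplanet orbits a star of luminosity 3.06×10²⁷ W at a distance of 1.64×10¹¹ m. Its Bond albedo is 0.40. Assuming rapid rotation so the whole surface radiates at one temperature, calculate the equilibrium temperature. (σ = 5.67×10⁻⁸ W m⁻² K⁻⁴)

T_eq ≈ 393 K

Flux: S = L/(4πd²) = 3.06×10²⁷/(4π×(1.64×10¹¹)²) = 9050 W m⁻².
Energy balance: absorbed = emitted ⇒ πR²·S(1−A) = 4πR²·σT_eq⁴, so T_eq⁴ = S(1−A)/(4σ).
T_eq = [9050 × 0.60 / (4 × 5.67×10⁻⁸)]^(1/4) = (2.40×10¹⁰)^(1/4) = 393 K.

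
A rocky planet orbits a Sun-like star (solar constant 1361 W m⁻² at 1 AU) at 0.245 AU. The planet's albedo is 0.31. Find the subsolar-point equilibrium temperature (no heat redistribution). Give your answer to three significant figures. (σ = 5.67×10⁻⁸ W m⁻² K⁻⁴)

T_ss ≈ 725 K

Flux at 0.245 AU: S = 1361/0.245² = 2.27×10⁴ W m⁻².
At the subsolar point the surface absorbs S(1−A) and emits σT⁴ per unit area — no factor of 4, since only the local patch is in balance.
T = [2.27×10⁴ × 0.69 / 5.67×10⁻⁸]^(1/4) = (2.76×10¹¹)^(1/4) = 725 K.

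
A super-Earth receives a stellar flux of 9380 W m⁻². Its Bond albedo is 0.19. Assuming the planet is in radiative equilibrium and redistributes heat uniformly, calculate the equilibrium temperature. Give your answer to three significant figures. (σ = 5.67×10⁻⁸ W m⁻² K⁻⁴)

Energy balance: absorbed = emitted ⇒ πR²·S(1−A) = 4πR²·σT_eq⁴, so T_eq⁴ = S(1−A)/(4σ).
T_eq = [9380 × 0.81 / (4 × 5.67×10⁻⁸)]^(1/4) = (3.35×10¹⁰)^(1/4) = 428 K.

T_eq ≈ 428 K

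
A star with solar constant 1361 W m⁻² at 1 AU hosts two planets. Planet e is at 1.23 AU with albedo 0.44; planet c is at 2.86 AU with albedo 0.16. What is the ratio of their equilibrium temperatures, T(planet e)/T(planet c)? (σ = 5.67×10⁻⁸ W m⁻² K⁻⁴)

T₁/T₂ ≈ 1.378

T_eq = [S₀(1−A)/(4σd²)]^(1/4), so T ∝ (1−A)^(1/4) / √d.
T₁ = [1361×0.56/(4×5.67×10⁻⁸×1.23²)]^(1/4) = 217.09 K.
T₂ = [1361×0.84/(4×5.67×10⁻⁸×2.86²)]^(1/4) = 157.56 K.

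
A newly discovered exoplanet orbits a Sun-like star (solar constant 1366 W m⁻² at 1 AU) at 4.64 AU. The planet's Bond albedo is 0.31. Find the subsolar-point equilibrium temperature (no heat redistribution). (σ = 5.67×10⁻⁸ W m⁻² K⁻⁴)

T_ss ≈ 167 K

Flux at 4.64 AU: S = 1366/4.64² = 63.4 W m⁻².
At the subsolar point the surface absorbs S(1−A) and emits σT⁴ per unit area — no factor of 4, since only the local patch is in balance.
T = [63.4 × 0.69 / 5.67×10⁻⁸]^(1/4) = (7.72×10⁸)^(1/4) = 167 K.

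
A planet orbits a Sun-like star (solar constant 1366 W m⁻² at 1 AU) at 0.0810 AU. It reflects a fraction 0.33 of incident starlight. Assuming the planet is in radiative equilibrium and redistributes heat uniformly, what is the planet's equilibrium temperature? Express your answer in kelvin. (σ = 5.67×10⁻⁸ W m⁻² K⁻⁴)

Flux at 0.0810 AU: S = 1366/0.0810² = 2.08×10⁵ W m⁻².
Energy balance: absorbed = emitted ⇒ πR²·S(1−A) = 4πR²·σT_eq⁴, so T_eq⁴ = S(1−A)/(4σ).
T_eq = [2.08×10⁵ × 0.67 / (4 × 5.67×10⁻⁸)]^(1/4) = (6.15×10¹¹)^(1/4) = 886 K.

T_eq ≈ 886 K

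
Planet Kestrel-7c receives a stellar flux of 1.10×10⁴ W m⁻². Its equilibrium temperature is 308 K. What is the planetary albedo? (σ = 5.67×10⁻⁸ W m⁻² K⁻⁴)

From T_eq⁴ = S(1−A)/(4σ): 1−A = 4σT_eq⁴/S.
1−A = 4 × 5.67×10⁻⁸ × (308)⁴ / 1.10×10⁴ = 0.186.

A ≈ 0.81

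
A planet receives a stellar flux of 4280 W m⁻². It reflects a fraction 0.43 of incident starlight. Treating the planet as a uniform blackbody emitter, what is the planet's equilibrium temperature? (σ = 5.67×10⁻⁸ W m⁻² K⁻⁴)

T_eq ≈ 322 K

Energy balance: absorbed = emitted ⇒ πR²·S(1−A) = 4πR²·σT_eq⁴, so T_eq⁴ = S(1−A)/(4σ).
T_eq = [4280 × 0.57 / (4 × 5.67×10⁻⁸)]^(1/4) = (1.08×10¹⁰)^(1/4) = 322 K.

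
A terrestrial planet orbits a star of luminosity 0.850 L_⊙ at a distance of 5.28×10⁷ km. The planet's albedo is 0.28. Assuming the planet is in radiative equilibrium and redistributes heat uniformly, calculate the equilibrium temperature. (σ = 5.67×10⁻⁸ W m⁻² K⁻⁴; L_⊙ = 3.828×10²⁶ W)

d = 5.28×10⁷ km = 5.28×10¹⁰ m.
L = 0.850 × 3.828×10²⁶ = 3.25×10²⁶ W.
Flux: S = L/(4πd²) = 3.25×10²⁶/(4π×(5.28×10¹⁰)²) = 9290 W m⁻².
Energy balance: absorbed = emitted ⇒ πR²·S(1−A) = 4πR²·σT_eq⁴, so T_eq⁴ = S(1−A)/(4σ).
T_eq = [9290 × 0.72 / (4 × 5.67×10⁻⁸)]^(1/4) = (2.95×10¹⁰)^(1/4) = 414 K.

T_eq ≈ 414 K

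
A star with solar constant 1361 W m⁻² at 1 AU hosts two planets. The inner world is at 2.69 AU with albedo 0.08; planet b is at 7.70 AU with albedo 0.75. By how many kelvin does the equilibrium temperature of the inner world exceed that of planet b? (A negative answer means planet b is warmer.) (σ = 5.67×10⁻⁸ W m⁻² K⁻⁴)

T_eq = [S₀(1−A)/(4σd²)]^(1/4), so T ∝ (1−A)^(1/4) / √d.
T₁ = [1361×0.92/(4×5.67×10⁻⁸×2.69²)]^(1/4) = 166.20 K.
T₂ = [1361×0.25/(4×5.67×10⁻⁸×7.70²)]^(1/4) = 70.92 K.

ΔT ≈ 95.3 K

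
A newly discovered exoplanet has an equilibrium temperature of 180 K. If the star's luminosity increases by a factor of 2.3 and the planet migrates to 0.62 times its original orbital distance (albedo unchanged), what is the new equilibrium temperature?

T_eq ≈ 282 K

T_eq ∝ L^(1/4) · d^(−1/2).
T′ = 180 × 2.3^(1/4) / 0.62^(1/2) = 282 K.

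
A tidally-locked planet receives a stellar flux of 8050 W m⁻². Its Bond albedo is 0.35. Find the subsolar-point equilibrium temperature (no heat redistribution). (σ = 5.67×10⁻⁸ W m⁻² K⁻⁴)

T_ss ≈ 551 K

At the subsolar point the surface absorbs S(1−A) and emits σT⁴ per unit area — no factor of 4, since only the local patch is in balance.
T = [8050 × 0.65 / 5.67×10⁻⁸]^(1/4) = (9.23×10¹⁰)^(1/4) = 551 K.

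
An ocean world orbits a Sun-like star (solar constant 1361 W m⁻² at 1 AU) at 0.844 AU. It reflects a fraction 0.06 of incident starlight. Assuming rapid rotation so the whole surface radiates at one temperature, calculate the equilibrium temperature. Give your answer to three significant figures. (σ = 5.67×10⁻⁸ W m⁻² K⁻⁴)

Flux at 0.844 AU: S = 1361/0.844² = 1910 W m⁻².
Energy balance: absorbed = emitted ⇒ πR²·S(1−A) = 4πR²·σT_eq⁴, so T_eq⁴ = S(1−A)/(4σ).
T_eq = [1910 × 0.94 / (4 × 5.67×10⁻⁸)]^(1/4) = (7.92×10⁹)^(1/4) = 298 K.

T_eq ≈ 298 K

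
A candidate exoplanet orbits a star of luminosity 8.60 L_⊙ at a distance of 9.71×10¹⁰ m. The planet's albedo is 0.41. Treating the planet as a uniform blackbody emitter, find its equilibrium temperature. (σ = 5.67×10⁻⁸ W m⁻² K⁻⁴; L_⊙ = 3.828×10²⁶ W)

L = 8.60 × 3.828×10²⁶ = 3.29×10²⁷ W.
Flux: S = L/(4πd²) = 3.29×10²⁷/(4π×(9.71×10¹⁰)²) = 2.78×10⁴ W m⁻².
Energy balance: absorbed = emitted ⇒ πR²·S(1−A) = 4πR²·σT_eq⁴, so T_eq⁴ = S(1−A)/(4σ).
T_eq = [2.78×10⁴ × 0.59 / (4 × 5.67×10⁻⁸)]^(1/4) = (7.23×10¹⁰)^(1/4) = 519 K.

T_eq ≈ 519 K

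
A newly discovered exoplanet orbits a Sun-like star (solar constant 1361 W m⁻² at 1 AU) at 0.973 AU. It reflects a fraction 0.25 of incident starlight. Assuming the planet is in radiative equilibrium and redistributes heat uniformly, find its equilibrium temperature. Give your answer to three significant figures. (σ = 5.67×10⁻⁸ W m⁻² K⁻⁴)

T_eq ≈ 263 K

Flux at 0.973 AU: S = 1361/0.973² = 1440 W m⁻².
Energy balance: absorbed = emitted ⇒ πR²·S(1−A) = 4πR²·σT_eq⁴, so T_eq⁴ = S(1−A)/(4σ).
T_eq = [1440 × 0.75 / (4 × 5.67×10⁻⁸)]^(1/4) = (4.75×10⁹)^(1/4) = 263 K.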